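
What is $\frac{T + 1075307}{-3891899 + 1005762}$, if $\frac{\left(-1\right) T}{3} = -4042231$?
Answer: $- \frac{13202000}{2886137} \approx -4.5743$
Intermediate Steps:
$T = 12126693$ ($T = \left(-3\right) \left(-4042231\right) = 12126693$)
$\frac{T + 1075307}{-3891899 + 1005762} = \frac{12126693 + 1075307}{-3891899 + 1005762} = \frac{13202000}{-2886137} = 13202000 \left(- \frac{1}{2886137}\right) = - \frac{13202000}{2886137}$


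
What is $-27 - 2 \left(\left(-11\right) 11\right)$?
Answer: $215$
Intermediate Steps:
$-27 - 2 \left(\left(-11\right) 11\right) = -27 - -242 = -27 + 242 = 215$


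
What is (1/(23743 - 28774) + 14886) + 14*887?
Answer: 137366423/5031 ≈ 27304.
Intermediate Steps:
(1/(23743 - 28774) + 14886) + 14*887 = (1/(-5031) + 14886) + 12418 = (-1/5031 + 14886) + 12418 = 74891465/5031 + 12418 = 137366423/5031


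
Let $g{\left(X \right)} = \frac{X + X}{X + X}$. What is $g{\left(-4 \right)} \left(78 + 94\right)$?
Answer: $172$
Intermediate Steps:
$g{\left(X \right)} = 1$ ($g{\left(X \right)} = \frac{2 X}{2 X} = 2 X \frac{1}{2 X} = 1$)
$g{\left(-4 \right)} \left(78 + 94\right) = 1 \left(78 + 94\right) = 1 \cdot 172 = 172$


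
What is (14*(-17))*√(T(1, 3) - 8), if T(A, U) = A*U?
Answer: -238*I*√5 ≈ -532.18*I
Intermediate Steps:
(14*(-17))*√(T(1, 3) - 8) = (14*(-17))*√(1*3 - 8) = -238*√(3 - 8) = -238*I*√5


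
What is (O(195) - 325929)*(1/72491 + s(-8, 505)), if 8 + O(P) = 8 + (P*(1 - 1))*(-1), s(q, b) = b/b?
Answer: -23627245068/72491 ≈ -3.2593e+5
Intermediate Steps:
s(q, b) = 1
O(P) = 0 (O(P) = -8 + (8 + (P*(1 - 1))*(-1)) = -8 + (8 + (P*0)*(-1)) = -8 + (8 + 0*(-1)) = -8 + (8 + 0) = -8 + 8 = 0)
(O(195) - 325929)*(1/72491 + s(-8, 505)) = (0 - 325929)*(1/72491 + 1) = -325929*(1/72491 + 1) = -325929*72492/72491 = -23627245068/72491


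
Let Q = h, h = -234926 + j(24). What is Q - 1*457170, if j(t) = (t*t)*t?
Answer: -678272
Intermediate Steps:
j(t) = t³ (j(t) = t²*t = t³)
h = -221102 (h = -234926 + 24³ = -234926 + 13824 = -221102)
Q = -221102
Q - 1*457170 = -221102 - 1*457170 = -221102 - 457170 = -678272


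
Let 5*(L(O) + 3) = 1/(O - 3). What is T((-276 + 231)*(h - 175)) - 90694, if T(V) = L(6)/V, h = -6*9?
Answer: -14019025094/154575 ≈ -90694.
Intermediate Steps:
h = -54
L(O) = -3 + 1/(5*(-3 + O)) (L(O) = -3 + 1/(5*(O - 3)) = -3 + 1/(5*(-3 + O)))
T(V) = -44/(15*V) (T(V) = ((46 - 15*6)/(5*(-3 + 6)))/V = ((⅕)*(46 - 90)/3)/V = ((⅕)*(⅓)*(-44))/V = -44/(15*V))
T((-276 + 231)*(h - 175)) - 90694 = -44*1/((-276 + 231)*(-54 - 175))/15 - 90694 = -44/(15*((-45*(-229)))) - 90694 = -44/15/10305 - 90694 = -44/15*1/10305 - 90694 = -44/154575 - 90694 = -14019025094/154575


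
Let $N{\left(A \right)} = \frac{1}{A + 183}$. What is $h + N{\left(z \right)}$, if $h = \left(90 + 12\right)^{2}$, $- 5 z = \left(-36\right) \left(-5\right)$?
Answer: $\frac{1529389}{147} \approx 10404.0$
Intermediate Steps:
$z = -36$ ($z = - \frac{\left(-36\right) \left(-5\right)}{5} = \left(- \frac{1}{5}\right) 180 = -36$)
$h = 10404$ ($h = 102^{2} = 10404$)
$N{\left(A \right)} = \frac{1}{183 + A}$
$h + N{\left(z \right)} = 10404 + \frac{1}{183 - 36} = 10404 + \frac{1}{147} = \frac{1529389}{147}$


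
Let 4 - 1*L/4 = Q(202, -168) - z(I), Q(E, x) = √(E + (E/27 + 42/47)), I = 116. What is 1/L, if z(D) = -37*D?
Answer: -680184/11666382485 + 3*√37642206/93331059880 ≈ -5.8106e-5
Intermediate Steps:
Q(E, x) = √(42/47 + 28*E/27) (Q(E, x) = √(E + (E*(1/27) + 42*(1/47))) = √(E + (E/27 + 42/47)) = √(E + (42/47 + E/27)) = √(42/47 + 28*E/27))
L = -17152 - 4*√37642206/423 (L = 16 - 4*(√(159894 + 185556*202)/423 - (-37)*116) = 16 - 4*(√(159894 + 37482312)/423 - 1*(-4292)) = 16 - 4*(√37642206/423 + 4292) = 16 - 4*(4292 + √37642206/423) = 16 + (-17168 - 4*√37642206/423) = -17152 - 4*√37642206/423 ≈ -17210.)
1/L = 1/(-17152 - 4*√37642206/423)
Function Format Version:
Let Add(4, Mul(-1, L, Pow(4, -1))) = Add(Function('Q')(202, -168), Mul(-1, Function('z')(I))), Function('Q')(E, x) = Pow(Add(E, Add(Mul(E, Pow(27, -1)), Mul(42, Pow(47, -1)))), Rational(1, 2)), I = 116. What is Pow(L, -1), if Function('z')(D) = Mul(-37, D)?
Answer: Add(Rational(-680184, 11666382485), Mul(Rational(3, 93331059880), Pow(37642206, Rational(1, 2)))) ≈ -5.8106e-5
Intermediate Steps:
Function('Q')(E, x) = Pow(Add(Rational(42, 47), Mul(Rational(28, 27), E)), Rational(1, 2)) (Function('Q')(E, x) = Pow(Add(E, Add(Mul(E, Rational(1, 27)), Mul(42, Rational(1, 47)))), Rational(1, 2)) = Pow(Add(E, Add(Mul(Rational(1, 27), E), Rational(42, 47))), Rational(1, 2)) = Pow(Add(E, Add(Rational(42, 47), Mul(Rational(1, 27), E))), Rational(1, 2)) = Pow(Add(Rational(42, 47), Mul(Rational(28, 27), E)), Rational(1, 2)))
L = Add(-17152, Mul(Rational(-4, 423), Pow(37642206, Rational(1, 2)))) (L = Add(16, Mul(-4, Add(Mul(Rational(1, 423), Pow(Add(159894, Mul(185556, 202)), Rational(1, 2))), Mul(-1, Mul(-37, 116))))) = Add(16, Mul(-4, Add(Mul(Rational(1, 423), Pow(Add(159894, 37482312), Rational(1, 2))), Mul(-1, -4292)))) = Add(16, Mul(-4, Add(Mul(Rational(1, 423), Pow(37642206, Rational(1, 2))), 4292))) = Add(16, Mul(-4, Add(4292, Mul(Rational(1, 423), Pow(37642206, Rational(1, 2)))))) = Add(16, Add(-17168, Mul(Rational(-4, 423), Pow(37642206, Rational(1, 2))))) = Add(-17152, Mul(Rational(-4, 423), Pow(37642206, Rational(1, 2)))) ≈ -17210.)
Pow(L, -1) = Pow(Add(-17152, Mul(Rational(-4, 423), Pow(37642206, Rational(1, 2)))), -1)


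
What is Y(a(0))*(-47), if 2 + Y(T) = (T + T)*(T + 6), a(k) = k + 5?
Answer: -5076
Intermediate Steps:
a(k) = 5 + k
Y(T) = -2 + 2*T*(6 + T) (Y(T) = -2 + (T + T)*(T + 6) = -2 + (2*T)*(6 + T) = -2 + 2*T*(6 + T))
Y(a(0))*(-47) = (-2 + 2*(5 + 0)² + 12*(5 + 0))*(-47) = (-2 + 2*5² + 12*5)*(-47) = (-2 + 2*25 + 60)*(-47) = (-2 + 50 + 60)*(-47) = 108*(-47) = -5076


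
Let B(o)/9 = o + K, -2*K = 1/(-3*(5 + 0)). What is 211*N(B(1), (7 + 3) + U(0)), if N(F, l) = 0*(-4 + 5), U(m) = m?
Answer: 0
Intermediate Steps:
K = 1/30 (K = -(-1/(3*(5 + 0)))/2 = -1/(2*((-3*5))) = -1/2/(-15) = -1/2*(-1/15) = 1/30 ≈ 0.033333)
B(o) = 3/10 + 9*o (B(o) = 9*(o + 1/30) = 9*(1/30 + o) = 3/10 + 9*o)
N(F, l) = 0 (N(F, l) = 0*1 = 0)
211*N(B(1), (7 + 3) + U(0)) = 211*0 = 0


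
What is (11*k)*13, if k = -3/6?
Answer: -143/2 ≈ -71.500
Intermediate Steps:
k = -½ (k = -3*⅙ = -½ ≈ -0.50000)
(11*k)*13 = (11*(-½))*13 = -11/2*13 = -143/2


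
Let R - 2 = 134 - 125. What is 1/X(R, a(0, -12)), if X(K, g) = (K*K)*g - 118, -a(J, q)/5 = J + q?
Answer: 1/7142 ≈ 0.00014002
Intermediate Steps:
a(J, q) = -5*J - 5*q (a(J, q) = -5*(J + q) = -5*J - 5*q)
R = 11 (R = 2 + (134 - 125) = 2 + 9 = 11)
X(K, g) = -118 + g*K² (X(K, g) = K²*g - 118 = g*K² - 118 = -118 + g*K²)
1/X(R, a(0, -12)) = 1/(-118 + (-5*0 - 5*(-12))*11²) = 1/(-118 + (0 + 60)*121) = 1/(-118 + 60*121) = 1/(-118 + 7260) = 1/7142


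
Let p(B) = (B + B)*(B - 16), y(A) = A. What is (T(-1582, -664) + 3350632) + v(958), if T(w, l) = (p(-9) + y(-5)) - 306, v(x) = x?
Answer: 3351729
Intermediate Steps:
p(B) = 2*B*(-16 + B) (p(B) = (2*B)*(-16 + B) = 2*B*(-16 + B))
T(w, l) = 139 (T(w, l) = (2*(-9)*(-16 - 9) - 5) - 306 = (2*(-9)*(-25) - 5) - 306 = (450 - 5) - 306 = 445 - 306 = 139)
(T(-1582, -664) + 3350632) + v(958) = (139 + 3350632) + 958 = 3350771 + 958 = 3351729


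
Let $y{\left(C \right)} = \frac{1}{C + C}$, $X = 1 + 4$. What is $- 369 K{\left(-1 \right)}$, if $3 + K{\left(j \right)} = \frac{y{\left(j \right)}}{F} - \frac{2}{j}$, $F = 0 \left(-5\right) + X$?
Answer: $\frac{4059}{10} \approx 405.9$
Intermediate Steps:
$X = 5$
$F = 5$ ($F = 0 \left(-5\right) + 5 = 0 + 5 = 5$)
$y{\left(C \right)} = \frac{1}{2 C}$
$K{\left(j \right)} = -3 - \frac{19}{10 j}$ ($K{\left(j \right)} = -3 + \left(\frac{\frac{1}{2} \frac{1}{j}}{5} - \frac{2}{j}\right) = -3 + \left(\frac{1}{2 j} \frac{1}{5} - \frac{2}{j}\right) = -3 + \left(\frac{1}{10 j} - \frac{2}{j}\right) = -3 - \frac{19}{10 j}$)
$- 369 K{\left(-1 \right)} = - 369 \left(-3 - \frac{19}{10 \left(-1\right)}\right) = - 369 \left(-3 - - \frac{19}{10}\right) = - 369 \left(-3 + \frac{19}{10}\right) = \left(-369\right) \left(- \frac{11}{10}\right) = \frac{4059}{10}$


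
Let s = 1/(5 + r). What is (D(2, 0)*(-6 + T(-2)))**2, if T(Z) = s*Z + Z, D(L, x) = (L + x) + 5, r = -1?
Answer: 14161/4 ≈ 3540.3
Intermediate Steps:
D(L, x) = 5 + L + x
s = 1/4 (s = 1/(5 - 1) = 1/4 ≈ 0.25000)
T(Z) = 5*Z/4 (T(Z) = Z/4 + Z = 5*Z/4)
(D(2, 0)*(-6 + T(-2)))**2 = ((5 + 2 + 0)*(-6 + (5/4)*(-2)))**2 = (7*(-6 - 5/2))**2 = (7*(-17/2))**2 = (-119/2)**2 = 14161/4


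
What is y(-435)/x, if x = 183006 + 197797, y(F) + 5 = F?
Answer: -440/380803 ≈ -0.0011555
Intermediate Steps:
y(F) = -5 + F
x = 380803
y(-435)/x = (-5 - 435)/380803 = -440*1/380803 = -440/380803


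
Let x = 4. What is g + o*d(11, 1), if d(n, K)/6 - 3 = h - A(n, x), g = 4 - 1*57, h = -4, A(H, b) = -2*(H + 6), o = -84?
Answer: -16685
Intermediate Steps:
A(H, b) = -12 - 2*H (A(H, b) = -2*(6 + H) = -12 - 2*H)
g = -53 (g = 4 - 57 = -53)
d(n, K) = 66 + 12*n (d(n, K) = 18 + 6*(-4 - (-12 - 2*n)) = 18 + 6*(-4 + (12 + 2*n)) = 18 + 6*(8 + 2*n) = 18 + (48 + 12*n) = 66 + 12*n)
g + o*d(11, 1) = -53 - 84*(66 + 12*11) = -53 - 84*(66 + 132) = -53 - 84*198 = -53 - 16632 = -16685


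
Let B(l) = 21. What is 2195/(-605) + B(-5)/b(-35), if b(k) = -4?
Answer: -4297/484 ≈ -8.8781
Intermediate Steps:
2195/(-605) + B(-5)/b(-35) = 2195/(-605) + 21/(-4) = 2195*(-1/605) + 21*(-1/4) = -439/121 - 21/4 = -4297/484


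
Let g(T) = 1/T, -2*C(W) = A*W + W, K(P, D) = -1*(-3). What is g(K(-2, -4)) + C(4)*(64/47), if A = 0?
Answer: -337/141 ≈ -2.3901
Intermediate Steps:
K(P, D) = 3
C(W) = -W/2 (C(W) = -(0*W + W)/2 = -(0 + W)/2 = -W/2)
g(T) = 1/T
g(K(-2, -4)) + C(4)*(64/47) = 1/3 + (-1/2*4)*(64/47) = 1/3 - 128/47 = -337/141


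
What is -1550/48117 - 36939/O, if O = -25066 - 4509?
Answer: 247364659/203294325 ≈ 1.2168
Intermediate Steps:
O = -29575
-1550/48117 - 36939/O = -1550/48117 - 36939/(-29575) = -1550*1/48117 - 36939*(-1/29575) = -1550/48117 + 5277/4225 = 247364659/203294325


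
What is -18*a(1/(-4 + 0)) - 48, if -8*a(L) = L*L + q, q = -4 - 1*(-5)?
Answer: -2919/64 ≈ -45.609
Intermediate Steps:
q = 1 (q = -4 + 5 = 1)
a(L) = -⅛ - L²/8 (a(L) = -(L*L + 1)/8 = -(L² + 1)/8 = -(1 + L²)/8 = -⅛ - L²/8)
-18*a(1/(-4 + 0)) - 48 = -18*(-⅛ - 1/(8*(-4 + 0)²)) - 48 = -18*(-⅛ - (1/(-4))²/8) - 48 = -18*(-⅛ - (-¼)²/8) - 48 = -18*(-⅛ - ⅛*1/16) - 48 = -18*(-⅛ - 1/128) - 48 = -18*(-17/128) - 48 = 153/64 - 48 = -2919/64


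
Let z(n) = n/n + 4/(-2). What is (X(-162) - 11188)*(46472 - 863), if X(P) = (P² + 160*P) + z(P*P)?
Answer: -495541785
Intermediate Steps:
z(n) = -1 (z(n) = 1 + 4*(-½) = 1 - 2 = -1)
X(P) = -1 + P² + 160*P (X(P) = (P² + 160*P) - 1 = -1 + P² + 160*P)
(X(-162) - 11188)*(46472 - 863) = ((-1 + (-162)² + 160*(-162)) - 11188)*(46472 - 863) = ((-1 + 26244 - 25920) - 11188)*45609 = (323 - 11188)*45609 = -10865*45609 = -495541785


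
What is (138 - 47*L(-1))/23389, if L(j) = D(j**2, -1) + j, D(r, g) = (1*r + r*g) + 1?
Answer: 138/23389 ≈ 0.0059002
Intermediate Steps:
D(r, g) = 1 + r + g*r (D(r, g) = (r + g*r) + 1 = 1 + r + g*r)
L(j) = 1 + j (L(j) = (1 + j**2 - j**2) + j = 1 + j)
(138 - 47*L(-1))/23389 = (138 - 47*(1 - 1))/23389 = (138 - 47*0)*(1/23389) = (138 + 0)*(1/23389) = 138*(1/23389) = 138/23389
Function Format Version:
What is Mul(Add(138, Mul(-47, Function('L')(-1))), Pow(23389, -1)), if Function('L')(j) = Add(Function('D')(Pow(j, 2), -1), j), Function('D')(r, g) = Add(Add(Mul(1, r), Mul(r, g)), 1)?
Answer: Rational(138, 23389) ≈ 0.0059002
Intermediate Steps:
Function('D')(r, g) = Add(1, r, Mul(g, r)) (Function('D')(r, g) = Add(Add(r, Mul(g, r)), 1) = Add(1, r, Mul(g, r)))
Function('L')(j) = Add(1, j) (Function('L')(j) = Add(Add(1, Pow(j, 2), Mul(-1, Pow(j, 2))), j) = Add(1, j))
Mul(Add(138, Mul(-47, Function('L')(-1))), Pow(23389, -1)) = Mul(Add(138, Mul(-47, Add(1, -1))), Pow(23389, -1)) = Mul(Add(138, Mul(-47, 0)), Rational(1, 23389)) = Mul(Add(138, 0), Rational(1, 23389)) = Mul(138, Rational(1, 23389)) = Rational(138, 23389)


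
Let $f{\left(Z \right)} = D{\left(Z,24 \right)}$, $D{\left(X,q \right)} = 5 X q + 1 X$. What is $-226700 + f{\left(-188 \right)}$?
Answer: $-249448$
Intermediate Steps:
$D{\left(X,q \right)} = X + 5 X q$ ($D{\left(X,q \right)} = 5 X q + X = X + 5 X q$)
$f{\left(Z \right)} = 121 Z$ ($f{\left(Z \right)} = Z \left(1 + 5 \cdot 24\right) = Z \left(1 + 120\right) = Z 121 = 121 Z$)
$-226700 + f{\left(-188 \right)} = -226700 + 121 \left(-188\right) = -226700 - 22748 = -249448$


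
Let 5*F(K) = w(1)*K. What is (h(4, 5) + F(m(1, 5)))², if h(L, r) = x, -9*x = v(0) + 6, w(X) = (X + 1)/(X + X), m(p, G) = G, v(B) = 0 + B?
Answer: ⅑ ≈ 0.11111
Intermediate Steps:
v(B) = B
w(X) = (1 + X)/(2*X) (w(X) = (1 + X)/((2*X)) = (1 + X)*(1/(2*X)) = (1 + X)/(2*X))
x = -⅔ (x = -(0 + 6)/9 = -⅑*6 = -⅔ ≈ -0.66667)
h(L, r) = -⅔
F(K) = K/5 (F(K) = (((½)*(1 + 1)/1)*K)/5 = (((½)*1*2)*K)/5 = (1*K)/5 = K/5)
(h(4, 5) + F(m(1, 5)))² = (-⅔ + (⅕)*5)² = (-⅔ + 1)² = (⅓)² = ⅑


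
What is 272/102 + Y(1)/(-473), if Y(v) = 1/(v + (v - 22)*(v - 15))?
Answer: 1116277/418605 ≈ 2.6667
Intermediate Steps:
Y(v) = 1/(v + (-22 + v)*(-15 + v))
272/102 + Y(1)/(-473) = 272/102 + 1/((330 + 1² - 36*1)*(-473)) = 272*(1/102) - 1/473/(330 + 1 - 36) = 8/3 - 1/473/295 = 8/3 + (1/295)*(-1/473) = 8/3 - 1/139535 = 1116277/418605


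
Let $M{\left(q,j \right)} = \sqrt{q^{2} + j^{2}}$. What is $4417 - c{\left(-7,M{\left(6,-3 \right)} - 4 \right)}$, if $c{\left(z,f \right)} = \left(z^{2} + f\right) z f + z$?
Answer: $3479 + 861 \sqrt{5} \approx 5404.3$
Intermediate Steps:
$M{\left(q,j \right)} = \sqrt{j^{2} + q^{2}}$
$c{\left(z,f \right)} = z + f z \left(f + z^{2}\right)$ ($c{\left(z,f \right)} = \left(f + z^{2}\right) z f + z = z \left(f + z^{2}\right) f + z = f z \left(f + z^{2}\right) + z = z + f z \left(f + z^{2}\right)$)
$4417 - c{\left(-7,M{\left(6,-3 \right)} - 4 \right)} = 4417 - - 7 \left(1 + \left(\sqrt{\left(-3\right)^{2} + 6^{2}} - 4\right)^{2} + \left(\sqrt{\left(-3\right)^{2} + 6^{2}} - 4\right) \left(-7\right)^{2}\right) = 4417 - - 7 \left(1 + \left(\sqrt{9 + 36} - 4\right)^{2} + \left(\sqrt{9 + 36} - 4\right) 49\right) = 4417 - - 7 \left(1 + \left(\sqrt{45} - 4\right)^{2} + \left(\sqrt{45} - 4\right) 49\right) = 4417 - - 7 \left(1 + \left(3 \sqrt{5} - 4\right)^{2} + \left(3 \sqrt{5} - 4\right) 49\right) = 4417 - - 7 \left(1 + \left(-4 + 3 \sqrt{5}\right)^{2} + \left(-4 + 3 \sqrt{5}\right) 49\right) = 4417 - - 7 \left(1 + \left(-4 + 3 \sqrt{5}\right)^{2} - \left(196 - 147 \sqrt{5}\right)\right) = 4417 - - 7 \left(-195 + \left(-4 + 3 \sqrt{5}\right)^{2} + 147 \sqrt{5}\right) = 4417 - \left(1365 - 1029 \sqrt{5} - 7 \left(-4 + 3 \sqrt{5}\right)^{2}\right) = 4417 + \left(-1365 + 7 \left(-4 + 3 \sqrt{5}\right)^{2} + 1029 \sqrt{5}\right) = 3052 + 7 \left(-4 + 3 \sqrt{5}\right)^{2} + 1029 \sqrt{5}$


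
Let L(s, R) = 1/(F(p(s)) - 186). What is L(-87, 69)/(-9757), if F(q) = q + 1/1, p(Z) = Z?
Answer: 1/2653904 ≈ 3.7680e-7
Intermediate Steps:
F(q) = 1 + q (F(q) = q + 1*1 = q + 1 = 1 + q)
L(s, R) = 1/(-185 + s) (L(s, R) = 1/((1 + s) - 186) = 1/(-185 + s))
L(-87, 69)/(-9757) = 1/(-185 - 87*(-9757)) = -1/9757/(-272) = -1/272*(-1/9757) = 1/2653904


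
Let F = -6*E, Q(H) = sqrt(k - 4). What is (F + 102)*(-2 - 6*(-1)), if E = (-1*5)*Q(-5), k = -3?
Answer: 408 + 120*I*sqrt(7) ≈ 408.0 + 317.49*I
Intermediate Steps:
Q(H) = I*sqrt(7) (Q(H) = sqrt(-3 - 4) = sqrt(-7) = I*sqrt(7))
E = -5*I*sqrt(7) (E = (-1*5)*(I*sqrt(7)) = -5*I*sqrt(7) ≈ -13.229*I)
F = 30*I*sqrt(7) (F = -(-30)*I*sqrt(7) = 30*I*sqrt(7) ≈ 79.373*I)
(F + 102)*(-2 - 6*(-1)) = (30*I*sqrt(7) + 102)*(-2 - 6*(-1)) = (102 + 30*I*sqrt(7))*(-2 + 6) = (102 + 30*I*sqrt(7))*4 = 408 + 120*I*sqrt(7)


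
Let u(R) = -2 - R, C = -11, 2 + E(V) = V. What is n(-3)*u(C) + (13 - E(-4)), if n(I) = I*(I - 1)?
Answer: 127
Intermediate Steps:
E(V) = -2 + V
n(I) = I*(-1 + I)
n(-3)*u(C) + (13 - E(-4)) = (-3*(-1 - 3))*(-2 - 1*(-11)) + (13 - (-2 - 4)) = (-3*(-4))*(-2 + 11) + (13 - 1*(-6)) = 12*9 + (13 + 6) = 108 + 19 = 127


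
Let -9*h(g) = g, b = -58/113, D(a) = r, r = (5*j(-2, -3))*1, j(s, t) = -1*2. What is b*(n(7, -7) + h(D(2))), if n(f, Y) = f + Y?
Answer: -580/1017 ≈ -0.57030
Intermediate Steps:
n(f, Y) = Y + f
j(s, t) = -2
r = -10 (r = (5*(-2))*1 = -10*1 = -10)
D(a) = -10
b = -58/113 (b = -58*1/113 = -58/113 ≈ -0.51327)
h(g) = -g/9
b*(n(7, -7) + h(D(2))) = -58*((-7 + 7) - ⅑*(-10))/113 = -58*(0 + 10/9)/113 = -58/113*10/9 = -580/1017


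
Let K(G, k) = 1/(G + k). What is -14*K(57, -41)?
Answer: -7/8 ≈ -0.87500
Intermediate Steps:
-14*K(57, -41) = -14/(57 - 41) = -14/16 = -14*1/16 = -7/8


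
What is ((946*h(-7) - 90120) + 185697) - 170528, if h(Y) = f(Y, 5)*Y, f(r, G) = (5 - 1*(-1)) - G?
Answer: -81573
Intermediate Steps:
f(r, G) = 6 - G (f(r, G) = (5 + 1) - G = 6 - G)
h(Y) = Y (h(Y) = (6 - 1*5)*Y = (6 - 5)*Y = 1*Y = Y)
((946*h(-7) - 90120) + 185697) - 170528 = ((946*(-7) - 90120) + 185697) - 170528 = ((-6622 - 90120) + 185697) - 170528 = (-96742 + 185697) - 170528 = 88955 - 170528 = -81573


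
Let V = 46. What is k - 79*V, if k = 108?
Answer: -3526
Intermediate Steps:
k - 79*V = 108 - 79*46 = 108 - 3634 = -3526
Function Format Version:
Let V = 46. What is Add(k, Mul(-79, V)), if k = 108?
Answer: -3526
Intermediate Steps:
Add(k, Mul(-79, V)) = Add(108, Mul(-79, 46)) = Add(108, -3634) = -3526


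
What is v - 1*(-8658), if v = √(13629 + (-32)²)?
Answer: 8658 + √14653 ≈ 8779.0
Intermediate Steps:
v = √14653 (v = √(13629 + 1024) = √14653 ≈ 121.05)
v - 1*(-8658) = √14653 - 1*(-8658) = √14653 + 8658 = 8658 + √14653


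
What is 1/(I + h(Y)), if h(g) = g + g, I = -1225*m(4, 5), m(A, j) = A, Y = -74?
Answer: -1/5048 ≈ -0.00019810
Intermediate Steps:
I = -4900 (I = -1225*4 = -4900)
h(g) = 2*g
1/(I + h(Y)) = 1/(-4900 + 2*(-74)) = 1/(-4900 - 148) = 1/(-5048) = -1/5048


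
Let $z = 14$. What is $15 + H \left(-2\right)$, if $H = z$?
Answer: $-13$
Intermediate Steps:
$H = 14$
$15 + H \left(-2\right) = 15 + 14 \left(-2\right) = 15 - 28 = -13$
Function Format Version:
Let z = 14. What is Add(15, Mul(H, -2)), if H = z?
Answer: -13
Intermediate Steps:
H = 14
Add(15, Mul(H, -2)) = Add(15, Mul(14, -2)) = Add(15, -28) = -13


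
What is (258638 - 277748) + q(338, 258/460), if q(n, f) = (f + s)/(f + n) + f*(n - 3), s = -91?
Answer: -6161768929/325634 ≈ -18922.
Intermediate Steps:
q(n, f) = f*(-3 + n) + (-91 + f)/(f + n) (q(n, f) = (f - 91)/(f + n) + f*(n - 3) = (-91 + f)/(f + n) + f*(-3 + n) = f*(-3 + n) + (-91 + f)/(f + n))
(258638 - 277748) + q(338, 258/460) = (258638 - 277748) + (-91 + 258/460 - 3*(258/460)² + (258/460)*338² + 338*(258/460)² - 3*258/460*338)/(258/460 + 338) = -19110 + (-91 + 258*(1/460) - 3*(258*(1/460))² + (258*(1/460))*114244 + 338*(258*(1/460))² - 3*258*(1/460)*338)/(258*(1/460) + 338) = -19110 + (-91 + 129/230 - 3*(129/230)² + (129/230)*114244 + 338*(129/230)² - 3*129/230*338)/(129/230 + 338) = -19110 + (-91 + 129/230 - 3*16641/52900 + 7368738/115 + 338*(16641/52900) - 65403/115)/(77869/230) = -19110 + 230*(-91 + 129/230 - 49923/52900 + 7368738/115 + 2812329/26450 - 65403/115)/77869 = -19110 + (230/77869)*(672064921/10580) = -19110 + 61096811/325634 = -6161768929/325634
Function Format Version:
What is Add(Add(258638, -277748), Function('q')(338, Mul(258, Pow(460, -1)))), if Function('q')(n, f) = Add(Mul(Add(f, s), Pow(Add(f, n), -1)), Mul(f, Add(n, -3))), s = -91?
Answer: Rational(-6161768929, 325634) ≈ -18922.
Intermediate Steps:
Function('q')(n, f) = Add(Mul(f, Add(-3, n)), Mul(Pow(Add(f, n), -1), Add(-91, f))) (Function('q')(n, f) = Add(Mul(Add(f, -91), Pow(Add(f, n), -1)), Mul(f, Add(n, -3))) = Add(Mul(Add(-91, f), Pow(Add(f, n), -1)), Mul(f, Add(-3, n))) = Add(Mul(Pow(Add(f, n), -1), Add(-91, f)), Mul(f, Add(-3, n))) = Add(Mul(f, Add(-3, n)), Mul(Pow(Add(f, n), -1), Add(-91, f))))
Add(Add(258638, -277748), Function('q')(338, Mul(258, Pow(460, -1)))) = Add(Add(258638, -277748), Mul(Pow(Add(Mul(258, Pow(460, -1)), 338), -1), Add(-91, Mul(258, Pow(460, -1)), Mul(-3, Pow(Mul(258, Pow(460, -1)), 2)), Mul(Mul(258, Pow(460, -1)), Pow(338, 2)), Mul(338, Pow(Mul(258, Pow(460, -1)), 2)), Mul(-3, Mul(258, Pow(460, -1)), 338)))) = Add(-19110, Mul(Pow(Add(Mul(258, Rational(1, 460)), 338), -1), Add(-91, Mul(258, Rational(1, 460)), Mul(-3, Pow(Mul(258, Rational(1, 460)), 2)), Mul(Mul(258, Rational(1, 460)), 114244), Mul(338, Pow(Mul(258, Rational(1, 460)), 2)), Mul(-3, Mul(258, Rational(1, 460)), 338)))) = Add(-19110, Mul(Pow(Add(Rational(129, 230), 338), -1), Add(-91, Rational(129, 230), Mul(-3, Pow(Rational(129, 230), 2)), Mul(Rational(129, 230), 114244), Mul(338, Pow(Rational(129, 230), 2)), Mul(-3, Rational(129, 230), 338)))) = Add(-19110, Mul(Pow(Rational(77869, 230), -1), Add(-91, Rational(129, 230), Mul(-3, Rational(16641, 52900)), Rational(7368738, 115), Mul(338, Rational(16641, 52900)), Rational(-65403, 115)))) = Add(-19110, Mul(Rational(230, 77869), Add(-91, Rational(129, 230), Rational(-49923, 52900), Rational(7368738, 115), Rational(2812329, 26450), Rational(-65403, 115)))) = Add(-19110, Mul(Rational(230, 77869), Rational(672064921, 10580))) = Add(-19110, Rational(61096811, 325634)) = Rational(-6161768929, 325634)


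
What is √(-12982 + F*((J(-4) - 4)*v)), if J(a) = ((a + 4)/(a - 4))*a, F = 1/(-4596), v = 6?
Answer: 18*I*√5877518/383 ≈ 113.94*I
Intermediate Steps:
F = -1/4596 ≈ -0.00021758
J(a) = a*(4 + a)/(-4 + a) (J(a) = ((4 + a)/(-4 + a))*a = a*(4 + a)/(-4 + a))
√(-12982 + F*((J(-4) - 4)*v)) = √(-12982 - (-4*(4 - 4)/(-4 - 4) - 4)*6/4596) = √(-12982 - (-4*0/(-8) - 4)*6/4596) = √(-12982 - (-4*(-⅛)*0 - 4)*6/4596) = √(-12982 - (0 - 4)*6/4596) = √(-12982 - (-1)*6/1149) = √(-12982 - 1/4596*(-24)) = √(-12982 + 2/383) = √(-4972104/383) = 18*I*√5877518/383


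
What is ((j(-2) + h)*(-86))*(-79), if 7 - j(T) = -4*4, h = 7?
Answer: 203820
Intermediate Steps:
j(T) = 23 (j(T) = 7 - (-4)*4 = 7 - 1*(-16) = 7 + 16 = 23)
((j(-2) + h)*(-86))*(-79) = ((23 + 7)*(-86))*(-79) = (30*(-86))*(-79) = -2580*(-79) = 203820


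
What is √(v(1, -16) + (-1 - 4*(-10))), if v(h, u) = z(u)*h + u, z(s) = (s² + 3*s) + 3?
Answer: 3*√26 ≈ 15.297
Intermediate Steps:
z(s) = 3 + s² + 3*s
v(h, u) = u + h*(3 + u² + 3*u) (v(h, u) = (3 + u² + 3*u)*h + u = h*(3 + u² + 3*u) + u = u + h*(3 + u² + 3*u))
√(v(1, -16) + (-1 - 4*(-10))) = √((-16 + 1*(3 + (-16)² + 3*(-16))) + (-1 - 4*(-10))) = √((-16 + 1*(3 + 256 - 48)) + (-1 + 40)) = √((-16 + 1*211) + 39) = √((-16 + 211) + 39) = √(195 + 39) = √234 = 3*√26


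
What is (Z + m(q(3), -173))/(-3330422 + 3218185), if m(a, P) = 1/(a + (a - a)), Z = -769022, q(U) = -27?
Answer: 20763595/3030399 ≈ 6.8518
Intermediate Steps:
m(a, P) = 1/a (m(a, P) = 1/(a + 0) = 1/a)
(Z + m(q(3), -173))/(-3330422 + 3218185) = (-769022 + 1/(-27))/(-3330422 + 3218185) = (-769022 - 1/27)/(-112237) = -20763595/27*(-1/112237) = 20763595/3030399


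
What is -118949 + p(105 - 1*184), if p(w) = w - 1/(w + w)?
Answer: -18806423/158 ≈ -1.1903e+5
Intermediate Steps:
p(w) = w - 1/(2*w)
-118949 + p(105 - 1*184) = -118949 + ((105 - 1*184) - 1/(2*(105 - 1*184))) = -118949 + ((105 - 184) - 1/(2*(105 - 184))) = -118949 + (-79 - ½/(-79)) = -118949 + (-79 - ½*(-1/79)) = -118949 + (-79 + 1/158) = -118949 - 12481/158 = -18806423/158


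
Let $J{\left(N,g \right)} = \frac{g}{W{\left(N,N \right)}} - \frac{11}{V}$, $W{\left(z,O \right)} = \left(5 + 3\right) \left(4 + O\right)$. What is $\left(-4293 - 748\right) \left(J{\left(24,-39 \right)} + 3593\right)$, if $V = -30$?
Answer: $- \frac{60860633207}{3360} \approx -1.8113 \cdot 10^{7}$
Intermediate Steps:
$W{\left(z,O \right)} = 32 + 8 O$ ($W{\left(z,O \right)} = 8 \left(4 + O\right) = 32 + 8 O$)
$J{\left(N,g \right)} = \frac{11}{30} + \frac{g}{32 + 8 N}$ ($J{\left(N,g \right)} = \frac{g}{32 + 8 N} - \frac{11}{-30} = \frac{g}{32 + 8 N} - - \frac{11}{30} = \frac{g}{32 + 8 N} + \frac{11}{30} = \frac{11}{30} + \frac{g}{32 + 8 N}$)
$\left(-4293 - 748\right) \left(J{\left(24,-39 \right)} + 3593\right) = \left(-4293 - 748\right) \left(\frac{176 + 15 \left(-39\right) + 44 \cdot 24}{120 \left(4 + 24\right)} + 3593\right) = - 5041 \left(\frac{176 - 585 + 1056}{120 \cdot 28} + 3593\right) = - 5041 \left(\frac{1}{120} \cdot \frac{1}{28} \cdot 647 + 3593\right) = - 5041 \left(\frac{647}{3360} + 3593\right) = \left(-5041\right) \frac{12073127}{3360} = - \frac{60860633207}{3360}$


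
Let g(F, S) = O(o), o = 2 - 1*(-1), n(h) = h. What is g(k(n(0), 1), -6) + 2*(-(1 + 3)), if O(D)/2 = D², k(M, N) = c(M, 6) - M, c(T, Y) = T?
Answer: 10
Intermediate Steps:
k(M, N) = 0 (k(M, N) = M - M = 0)
o = 3 (o = 2 + 1 = 3)
O(D) = 2*D²
g(F, S) = 18 (g(F, S) = 2*3² = 2*9 = 18)
g(k(n(0), 1), -6) + 2*(-(1 + 3)) = 18 + 2*(-(1 + 3)) = 18 + 2*(-1*4) = 18 + 2*(-4) = 18 - 8 = 10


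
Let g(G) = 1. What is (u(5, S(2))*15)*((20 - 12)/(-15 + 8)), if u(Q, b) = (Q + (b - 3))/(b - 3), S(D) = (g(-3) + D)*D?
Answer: -320/7 ≈ -45.714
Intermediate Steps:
S(D) = D*(1 + D) (S(D) = (1 + D)*D = D*(1 + D))
u(Q, b) = (-3 + Q + b)/(-3 + b) (u(Q, b) = (Q + (-3 + b))/(-3 + b) = (-3 + Q + b)/(-3 + b))
(u(5, S(2))*15)*((20 - 12)/(-15 + 8)) = (((-3 + 5 + 2*(1 + 2))/(-3 + 2*(1 + 2)))*15)*((20 - 12)/(-15 + 8)) = (((-3 + 5 + 2*3)/(-3 + 2*3))*15)*(8/(-7)) = (((-3 + 5 + 6)/(-3 + 6))*15)*(8*(-⅐)) = ((8/3)*15)*(-8/7) = 40*(-8/7) = -320/7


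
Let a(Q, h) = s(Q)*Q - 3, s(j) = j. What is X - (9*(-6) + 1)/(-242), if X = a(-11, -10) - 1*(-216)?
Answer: 80775/242 ≈ 333.78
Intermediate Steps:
a(Q, h) = -3 + Q**2 (a(Q, h) = Q*Q - 3 = Q**2 - 3 = -3 + Q**2)
X = 334 (X = (-3 + (-11)**2) - 1*(-216) = (-3 + 121) + 216 = 118 + 216 = 334)
X - (9*(-6) + 1)/(-242) = 334 - (9*(-6) + 1)/(-242) = 334 - (-54 + 1)*(-1)/242 = 334 - (-53)*(-1)/242 = 334 - 1*53/242 = 334 - 53/242 = 80775/242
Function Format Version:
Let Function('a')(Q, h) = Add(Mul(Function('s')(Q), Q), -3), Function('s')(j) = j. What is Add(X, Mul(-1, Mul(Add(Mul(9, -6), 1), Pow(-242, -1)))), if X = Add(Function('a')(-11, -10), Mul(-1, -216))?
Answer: Rational(80775, 242) ≈ 333.78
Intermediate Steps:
Function('a')(Q, h) = Add(-3, Pow(Q, 2)) (Function('a')(Q, h) = Add(Mul(Q, Q), -3) = Add(Pow(Q, 2), -3) = Add(-3, Pow(Q, 2)))
X = 334 (X = Add(Add(-3, Pow(-11, 2)), Mul(-1, -216)) = Add(Add(-3, 121), 216) = Add(118, 216) = 334)
Add(X, Mul(-1, Mul(Add(Mul(9, -6), 1), Pow(-242, -1)))) = Add(334, Mul(-1, Mul(Add(Mul(9, -6), 1), Pow(-242, -1)))) = Add(334, Mul(-1, Mul(Add(-54, 1), Rational(-1, 242)))) = Add(334, Mul(-1, Mul(-53, Rational(-1, 242)))) = Add(334, Mul(-1, Rational(53, 242))) = Add(334, Rational(-53, 242)) = Rational(80775, 242)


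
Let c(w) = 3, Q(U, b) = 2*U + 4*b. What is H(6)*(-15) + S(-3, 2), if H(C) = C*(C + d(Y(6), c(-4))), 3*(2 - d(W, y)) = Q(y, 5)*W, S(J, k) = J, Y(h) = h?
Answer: 3957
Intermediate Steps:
d(W, y) = 2 - W*(20 + 2*y)/3 (d(W, y) = 2 - (2*y + 4*5)*W/3 = 2 - (2*y + 20)*W/3 = 2 - (20 + 2*y)*W/3 = 2 - W*(20 + 2*y)/3)
H(C) = C*(-50 + C) (H(C) = C*(C + (2 - ⅔*6*(10 + 3))) = C*(C + (2 - ⅔*6*13)) = C*(C + (2 - 52)) = C*(C - 50) = C*(-50 + C))
H(6)*(-15) + S(-3, 2) = (6*(-50 + 6))*(-15) - 3 = (6*(-44))*(-15) - 3 = -264*(-15) - 3 = 3960 - 3 = 3957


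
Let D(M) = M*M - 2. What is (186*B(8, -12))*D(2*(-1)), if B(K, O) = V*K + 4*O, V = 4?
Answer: -5952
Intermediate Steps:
B(K, O) = 4*K + 4*O
D(M) = -2 + M**2 (D(M) = M**2 - 2 = -2 + M**2)
(186*B(8, -12))*D(2*(-1)) = (186*(4*8 + 4*(-12)))*(-2 + (2*(-1))**2) = (186*(32 - 48))*(-2 + (-2)**2) = (186*(-16))*(-2 + 4) = -2976*2 = -5952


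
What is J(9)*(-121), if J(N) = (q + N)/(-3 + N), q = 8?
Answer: -2057/6 ≈ -342.83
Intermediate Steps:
J(N) = (8 + N)/(-3 + N)
J(9)*(-121) = ((8 + 9)/(-3 + 9))*(-121) = (17/6)*(-121) = -2057/6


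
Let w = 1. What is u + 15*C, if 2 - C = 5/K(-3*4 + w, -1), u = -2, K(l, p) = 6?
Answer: 31/2 ≈ 15.500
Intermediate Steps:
C = 7/6 (C = 2 - 5/6 = 2 - 1*⅚ = 2 - ⅚ = 7/6 ≈ 1.1667)
u + 15*C = -2 + 15*(7/6) = -2 + 35/2 = 31/2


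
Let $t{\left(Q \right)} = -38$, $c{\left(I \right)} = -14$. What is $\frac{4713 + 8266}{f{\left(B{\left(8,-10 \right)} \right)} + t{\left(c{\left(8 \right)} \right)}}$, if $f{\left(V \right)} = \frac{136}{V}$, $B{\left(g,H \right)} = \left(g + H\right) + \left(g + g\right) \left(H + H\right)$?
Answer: $- \frac{2089619}{6186} \approx -337.8$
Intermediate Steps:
$B{\left(g,H \right)} = H + g + 4 H g$ ($B{\left(g,H \right)} = \left(H + g\right) + 2 g 2 H = \left(H + g\right) + 4 H g = H + g + 4 H g$)
$\frac{4713 + 8266}{f{\left(B{\left(8,-10 \right)} \right)} + t{\left(c{\left(8 \right)} \right)}} = \frac{4713 + 8266}{\frac{136}{-10 + 8 + 4 \left(-10\right) 8} - 38} = \frac{12979}{\frac{136}{-10 + 8 - 320} - 38} = \frac{12979}{\frac{136}{-322} - 38} = \frac{12979}{136 \left(- \frac{1}{322}\right) - 38} = \frac{12979}{- \frac{68}{161} - 38} = \frac{12979}{- \frac{6186}{161}} = 12979 \left(- \frac{161}{6186}\right) = - \frac{2089619}{6186}$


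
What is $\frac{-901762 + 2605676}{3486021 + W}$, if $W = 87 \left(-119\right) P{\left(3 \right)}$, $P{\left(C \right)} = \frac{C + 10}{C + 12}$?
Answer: $\frac{4259785}{8692621} \approx 0.49005$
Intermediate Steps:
$P{\left(C \right)} = \frac{10 + C}{12 + C}$
$W = - \frac{44863}{5}$ ($W = 87 \left(-119\right) \frac{10 + 3}{12 + 3} = - 10353 \cdot \frac{1}{15} \cdot 13 = \left(-10353\right) \frac{13}{15} = - \frac{44863}{5} \approx -8972.6$)
$\frac{-901762 + 2605676}{3486021 + W} = \frac{-901762 + 2605676}{3486021 - \frac{44863}{5}} = \frac{1703914}{\frac{17385242}{5}} = 1703914 \cdot \frac{5}{17385242} = \frac{4259785}{8692621}$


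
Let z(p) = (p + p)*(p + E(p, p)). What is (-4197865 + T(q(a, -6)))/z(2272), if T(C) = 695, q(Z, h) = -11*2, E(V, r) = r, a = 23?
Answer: -2098585/10323968 ≈ -0.20327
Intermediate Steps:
q(Z, h) = -22
z(p) = 4*p**2 (z(p) = (p + p)*(p + p) = (2*p)*(2*p) = 4*p**2)
(-4197865 + T(q(a, -6)))/z(2272) = (-4197865 + 695)/((4*2272**2)) = -4197170/(4*5161984) = -4197170/20647936 = -4197170*1/20647936 = -2098585/10323968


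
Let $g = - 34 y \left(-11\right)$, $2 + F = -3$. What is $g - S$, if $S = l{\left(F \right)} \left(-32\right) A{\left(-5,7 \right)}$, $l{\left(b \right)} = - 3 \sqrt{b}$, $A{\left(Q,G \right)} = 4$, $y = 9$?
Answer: $3366 - 384 i \sqrt{5} \approx 3366.0 - 858.65 i$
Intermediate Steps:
$F = -5$ ($F = -2 - 3 = -5$)
$S = 384 i \sqrt{5}$ ($S = - 3 \sqrt{-5} \left(-32\right) 4 = - 3 i \sqrt{5} \left(-32\right) 4 = 96 i \sqrt{5} \cdot 4 = 384 i \sqrt{5} \approx 858.65 i$)
$g = 3366$ ($g = \left(-34\right) 9 \left(-11\right) = \left(-306\right) \left(-11\right) = 3366$)
$g - S = 3366 - 384 i \sqrt{5}$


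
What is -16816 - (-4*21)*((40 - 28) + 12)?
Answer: -14800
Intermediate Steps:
-16816 - (-4*21)*((40 - 28) + 12) = -16816 - (-84)*(12 + 12) = -16816 - (-84)*24 = -16816 - 1*(-2016) = -16816 + 2016 = -14800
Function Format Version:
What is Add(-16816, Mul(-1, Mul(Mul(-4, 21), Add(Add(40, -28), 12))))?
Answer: -14800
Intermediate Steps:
Add(-16816, Mul(-1, Mul(Mul(-4, 21), Add(Add(40, -28), 12)))) = Add(-16816, Mul(-1, Mul(-84, Add(12, 12)))) = Add(-16816, Mul(-1, Mul(-84, 24))) = Add(-16816, Mul(-1, -2016)) = Add(-16816, 2016) = -14800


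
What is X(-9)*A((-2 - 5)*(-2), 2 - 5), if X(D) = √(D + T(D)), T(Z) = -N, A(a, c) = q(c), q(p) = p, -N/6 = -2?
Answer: -3*I*√21 ≈ -13.748*I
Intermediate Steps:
N = 12 (N = -6*(-2) = 12)
A(a, c) = c
T(Z) = -12 (T(Z) = -1*12 = -12)
X(D) = √(-12 + D) (X(D) = √(D - 12) = √(-12 + D))
X(-9)*A((-2 - 5)*(-2), 2 - 5) = √(-12 - 9)*(2 - 5) = √(-21)*(-3) = (I*√21)*(-3) = -3*I*√21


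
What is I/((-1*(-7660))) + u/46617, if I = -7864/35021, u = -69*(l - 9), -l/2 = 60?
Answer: 198951943231/1042126375885 ≈ 0.19091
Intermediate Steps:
l = -120 (l = -2*60 = -120)
u = 8901 (u = -69*(-120 - 9) = -69*(-129) = 8901)
I = -7864/35021 (I = -7864*1/35021 = -7864/35021 ≈ -0.22455)
I/((-1*(-7660))) + u/46617 = -7864/(35021*((-1*(-7660)))) + 8901/46617 = -7864/35021/7660 + 8901*(1/46617) = -7864/35021*1/7660 + 2967/15539 = -1966/67065215 + 2967/15539 = 198951943231/1042126375885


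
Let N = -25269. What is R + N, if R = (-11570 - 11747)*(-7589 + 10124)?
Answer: -59133864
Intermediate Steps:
R = -59108595 (R = -23317*2535 = -59108595)
R + N = -59108595 - 25269 = -59133864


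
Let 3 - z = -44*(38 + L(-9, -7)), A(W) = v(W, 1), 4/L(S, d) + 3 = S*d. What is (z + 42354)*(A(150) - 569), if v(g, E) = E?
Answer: -375152072/15 ≈ -2.5010e+7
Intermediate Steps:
L(S, d) = 4/(-3 + S*d)
A(W) = 1
z = 25169/15 (z = 3 - (-44)*(38 + 4/(-3 - 9*(-7))) = 3 - (-44)*(38 + 4/(-3 + 63)) = 3 - (-44)*(38 + 4/60) = 3 - (-44)*(38 + 4*(1/60)) = 3 - (-44)*(38 + 1/15) = 3 - (-44)*571/15 = 3 - 1*(-25124/15) = 3 + 25124/15 = 25169/15 ≈ 1677.9)
(z + 42354)*(A(150) - 569) = (25169/15 + 42354)*(1 - 569) = (660479/15)*(-568) = -375152072/15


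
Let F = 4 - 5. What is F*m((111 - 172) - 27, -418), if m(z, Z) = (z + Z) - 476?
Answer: 982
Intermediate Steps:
m(z, Z) = -476 + Z + z (m(z, Z) = (Z + z) - 476 = -476 + Z + z)
F = -1
F*m((111 - 172) - 27, -418) = -(-476 - 418 + ((111 - 172) - 27)) = -(-476 - 418 + (-61 - 27)) = -(-476 - 418 - 88) = -1*(-982) = 982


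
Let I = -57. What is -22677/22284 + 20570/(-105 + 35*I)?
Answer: -2811131/259980 ≈ -10.813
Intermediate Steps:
-22677/22284 + 20570/(-105 + 35*I) = -22677/22284 + 20570/(-105 + 35*(-57)) = -22677*1/22284 + 20570/(-105 - 1995) = -7559/7428 + 20570/(-2100) = -7559/7428 + 20570*(-1/2100) = -7559/7428 - 2057/210 = -2811131/259980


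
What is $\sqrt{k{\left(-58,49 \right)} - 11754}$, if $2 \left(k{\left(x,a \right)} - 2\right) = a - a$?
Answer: $2 i \sqrt{2938} \approx 108.41 i$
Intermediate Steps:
$k{\left(x,a \right)} = 2$ ($k{\left(x,a \right)} = 2 + \frac{a - a}{2} = 2 + \frac{1}{2} \cdot 0 = 2 + 0 = 2$)
$\sqrt{k{\left(-58,49 \right)} - 11754} = \sqrt{2 - 11754} = \sqrt{-11752} = 2 i \sqrt{2938}$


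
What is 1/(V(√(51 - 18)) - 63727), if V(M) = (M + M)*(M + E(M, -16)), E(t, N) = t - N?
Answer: -63595/4044290233 - 32*√33/4044290233 ≈ -1.5770e-5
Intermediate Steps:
V(M) = 2*M*(16 + 2*M) (V(M) = (M + M)*(M + (M - 1*(-16))) = (2*M)*(M + (M + 16)) = (2*M)*(M + (16 + M)) = (2*M)*(16 + 2*M) = 2*M*(16 + 2*M))
1/(V(√(51 - 18)) - 63727) = 1/(4*√(51 - 18)*(8 + √(51 - 18)) - 63727) = 1/(4*√33*(8 + √33) - 63727) = 1/(-63727 + 4*√33*(8 + √33))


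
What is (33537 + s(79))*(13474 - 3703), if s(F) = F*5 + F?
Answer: 332321481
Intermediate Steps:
s(F) = 6*F (s(F) = 5*F + F = 6*F)
(33537 + s(79))*(13474 - 3703) = (33537 + 6*79)*(13474 - 3703) = (33537 + 474)*9771 = 34011*9771 = 332321481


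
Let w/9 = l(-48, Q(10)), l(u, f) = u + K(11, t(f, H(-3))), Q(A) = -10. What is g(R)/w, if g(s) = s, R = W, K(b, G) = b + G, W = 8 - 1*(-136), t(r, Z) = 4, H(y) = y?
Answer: -16/33 ≈ -0.48485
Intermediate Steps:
W = 144 (W = 8 + 136 = 144)
K(b, G) = G + b
R = 144
l(u, f) = 15 + u (l(u, f) = u + (4 + 11) = u + 15 = 15 + u)
w = -297 (w = 9*(15 - 48) = 9*(-33) = -297)
g(R)/w = 144/(-297) = 144*(-1/297) = -16/33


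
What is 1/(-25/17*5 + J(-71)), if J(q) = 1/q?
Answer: -1207/8892 ≈ -0.13574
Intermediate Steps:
1/(-25/17*5 + J(-71)) = 1/(-25/17*5 + 1/(-71)) = 1/(-25*1/17*5 - 1/71) = 1/(-25/17*5 - 1/71) = 1/(-125/17 - 1/71) = 1/(-8892/1207) = -1207/8892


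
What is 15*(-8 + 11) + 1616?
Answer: 1661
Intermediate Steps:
15*(-8 + 11) + 1616 = 15*3 + 1616 = 45 + 1616 = 1661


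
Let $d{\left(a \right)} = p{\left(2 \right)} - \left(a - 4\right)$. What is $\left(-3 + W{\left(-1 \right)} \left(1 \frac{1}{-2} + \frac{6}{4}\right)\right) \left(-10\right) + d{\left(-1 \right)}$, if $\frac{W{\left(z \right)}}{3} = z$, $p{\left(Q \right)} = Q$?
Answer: $67$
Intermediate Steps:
$W{\left(z \right)} = 3 z$
$d{\left(a \right)} = 6 - a$ ($d{\left(a \right)} = 2 - \left(a - 4\right) = 2 - \left(-4 + a\right) = 6 - a$)
$\left(-3 + W{\left(-1 \right)} \left(1 \frac{1}{-2} + \frac{6}{4}\right)\right) \left(-10\right) + d{\left(-1 \right)} = \left(-3 + 3 \left(-1\right) \left(1 \frac{1}{-2} + \frac{6}{4}\right)\right) \left(-10\right) + \left(6 - -1\right) = \left(-3 - 3 \left(1 \left(- \frac{1}{2}\right) + 6 \cdot \frac{1}{4}\right)\right) \left(-10\right) + \left(6 + 1\right) = \left(-3 - 3 \left(- \frac{1}{2} + \frac{3}{2}\right)\right) \left(-10\right) + 7 = \left(-3 - 3\right) \left(-10\right) + 7 = \left(-6\right) \left(-10\right) + 7 = 60 + 7 = 67$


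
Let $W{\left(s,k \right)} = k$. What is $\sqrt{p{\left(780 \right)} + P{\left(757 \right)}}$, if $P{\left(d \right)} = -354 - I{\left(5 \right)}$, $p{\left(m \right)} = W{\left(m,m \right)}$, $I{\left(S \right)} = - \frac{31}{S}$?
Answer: $\frac{\sqrt{10805}}{5} \approx 20.789$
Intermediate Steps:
$p{\left(m \right)} = m$
$P{\left(d \right)} = - \frac{1739}{5}$ ($P{\left(d \right)} = -354 - - \frac{31}{5} = -354 + \frac{31}{5} = - \frac{1739}{5}$)
$\sqrt{p{\left(780 \right)} + P{\left(757 \right)}} = \sqrt{780 - \frac{1739}{5}} = \sqrt{\frac{2161}{5}} = \frac{\sqrt{10805}}{5}$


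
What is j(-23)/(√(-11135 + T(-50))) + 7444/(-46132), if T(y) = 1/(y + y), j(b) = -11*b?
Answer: -1861/11533 - 2530*I*√1113501/1113501 ≈ -0.16136 - 2.3976*I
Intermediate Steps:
T(y) = 1/(2*y)
j(-23)/(√(-11135 + T(-50))) + 7444/(-46132) = (-11*(-23))/(√(-11135 + (½)/(-50))) + 7444/(-46132) = 253/(√(-11135 + (½)*(-1/50))) + 7444*(-1/46132) = 253/(√(-11135 - 1/100)) - 1861/11533 = 253/(√(-1113501/100)) - 1861/11533 = 253/((I*√1113501/10)) - 1861/11533 = 253*(-10*I*√1113501/1113501) - 1861/11533 = -2530*I*√1113501/1113501 - 1861/11533 = -1861/11533 - 2530*I*√1113501/1113501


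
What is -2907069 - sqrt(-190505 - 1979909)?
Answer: -2907069 - I*sqrt(2170414) ≈ -2.9071e+6 - 1473.2*I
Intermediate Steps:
-2907069 - sqrt(-190505 - 1979909) = -2907069 - sqrt(-2170414) = -2907069 - I*sqrt(2170414)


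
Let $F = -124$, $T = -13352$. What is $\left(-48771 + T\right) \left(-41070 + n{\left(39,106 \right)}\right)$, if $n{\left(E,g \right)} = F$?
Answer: $2559094862$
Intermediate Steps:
$n{\left(E,g \right)} = -124$
$\left(-48771 + T\right) \left(-41070 + n{\left(39,106 \right)}\right) = \left(-48771 - 13352\right) \left(-41070 - 124\right) = \left(-62123\right) \left(-41194\right) = 2559094862$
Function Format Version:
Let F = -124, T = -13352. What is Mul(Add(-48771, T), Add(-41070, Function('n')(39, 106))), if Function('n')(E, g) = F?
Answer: 2559094862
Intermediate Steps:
Function('n')(E, g) = -124
Mul(Add(-48771, T), Add(-41070, Function('n')(39, 106))) = Mul(Add(-48771, -13352), Add(-41070, -124)) = Mul(-62123, -41194) = 2559094862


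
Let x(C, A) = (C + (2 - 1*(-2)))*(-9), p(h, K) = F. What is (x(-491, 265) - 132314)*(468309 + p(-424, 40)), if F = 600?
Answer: -59987997279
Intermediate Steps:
p(h, K) = 600
x(C, A) = -36 - 9*C (x(C, A) = (C + (2 + 2))*(-9) = (C + 4)*(-9) = (4 + C)*(-9) = -36 - 9*C)
(x(-491, 265) - 132314)*(468309 + p(-424, 40)) = ((-36 - 9*(-491)) - 132314)*(468309 + 600) = ((-36 + 4419) - 132314)*468909 = (4383 - 132314)*468909 = -127931*468909 = -59987997279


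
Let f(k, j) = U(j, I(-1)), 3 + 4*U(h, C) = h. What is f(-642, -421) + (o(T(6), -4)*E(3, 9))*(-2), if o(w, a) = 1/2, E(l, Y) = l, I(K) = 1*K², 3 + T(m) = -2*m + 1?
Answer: -109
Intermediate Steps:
T(m) = -2 - 2*m (T(m) = -3 + (-2*m + 1) = -3 + (1 - 2*m) = -2 - 2*m)
I(K) = K²
U(h, C) = -¾ + h/4
f(k, j) = -¾ + j/4
o(w, a) = ½ (o(w, a) = 1*(½) = ½)
f(-642, -421) + (o(T(6), -4)*E(3, 9))*(-2) = (-¾ + (¼)*(-421)) + ((½)*3)*(-2) = (-¾ - 421/4) + (3/2)*(-2) = -106 - 3 = -109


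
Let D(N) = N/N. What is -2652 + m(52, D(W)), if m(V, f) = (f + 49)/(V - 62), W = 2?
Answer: -2657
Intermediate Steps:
D(N) = 1
m(V, f) = (49 + f)/(-62 + V)
-2652 + m(52, D(W)) = -2652 + (49 + 1)/(-62 + 52) = -2652 + 50/(-10) = -2652 - 1/10*50 = -2652 - 5 = -2657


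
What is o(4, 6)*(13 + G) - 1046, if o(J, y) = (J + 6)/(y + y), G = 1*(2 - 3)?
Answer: -1036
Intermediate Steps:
G = -1 (G = 1*(-1) = -1)
o(J, y) = (6 + J)/(2*y) (o(J, y) = (6 + J)/((2*y)) = (6 + J)*(1/(2*y)) = (6 + J)/(2*y))
o(4, 6)*(13 + G) - 1046 = ((1/2)*(6 + 4)/6)*(13 - 1) - 1046 = ((1/2)*(1/6)*10)*12 - 1046 = (5/6)*12 - 1046 = 10 - 1046 = -1036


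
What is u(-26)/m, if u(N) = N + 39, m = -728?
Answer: -1/56 ≈ -0.017857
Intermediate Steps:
u(N) = 39 + N
u(-26)/m = (39 - 26)/(-728) = 13*(-1/728) = -1/56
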